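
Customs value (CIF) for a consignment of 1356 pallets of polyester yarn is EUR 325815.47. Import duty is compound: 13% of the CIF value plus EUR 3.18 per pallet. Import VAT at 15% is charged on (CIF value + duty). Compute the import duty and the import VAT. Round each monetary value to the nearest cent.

Import duty: EUR 46668.09; import VAT: EUR 55872.53

Ad valorem component: 325815.47 × 13% = 42356.01
Specific component: 1356 × 3.18 = 4312.08
Import duty = 42356.01 + 4312.08 = 46668.09
VAT base = CIF + duty = 325815.47 + 46668.09 = 372483.56
Import VAT = 372483.56 × 15% = 55872.53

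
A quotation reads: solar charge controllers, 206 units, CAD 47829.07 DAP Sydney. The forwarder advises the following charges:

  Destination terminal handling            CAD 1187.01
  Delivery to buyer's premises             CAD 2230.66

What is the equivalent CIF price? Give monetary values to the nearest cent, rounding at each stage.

From DAP to CIF, the seller no longer bears: destination terminal, delivery.
CIF price = 47829.07 − 1187.01 − 2230.66 = 44411.40

CIF price: CAD 44411.40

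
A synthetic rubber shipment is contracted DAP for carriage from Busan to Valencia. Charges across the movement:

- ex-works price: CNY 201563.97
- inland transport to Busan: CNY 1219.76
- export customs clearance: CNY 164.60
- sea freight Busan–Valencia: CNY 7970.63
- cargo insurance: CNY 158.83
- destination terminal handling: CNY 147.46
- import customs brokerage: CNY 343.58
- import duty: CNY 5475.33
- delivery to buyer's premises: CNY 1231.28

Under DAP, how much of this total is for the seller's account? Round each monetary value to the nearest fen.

DAP: the seller bears all costs to the named destination except import duty and clearance.
Seller's account: goods 201563.97 + inland to port 1219.76 + export clearance 164.60 + freight 7970.63 + insurance 158.83 + destination terminal 147.46 + delivery 1231.28 = 212456.53
Buyer's account: brokerage 343.58 + duty 5475.33 = 5818.91

Seller's account: CNY 212456.53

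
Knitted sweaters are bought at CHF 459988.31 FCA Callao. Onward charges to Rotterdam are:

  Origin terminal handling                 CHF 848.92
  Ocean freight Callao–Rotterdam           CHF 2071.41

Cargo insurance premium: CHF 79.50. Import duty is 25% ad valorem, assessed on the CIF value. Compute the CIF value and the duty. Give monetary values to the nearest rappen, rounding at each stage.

CIF = FCA price + pre-shipment costs + freight + insurance
CIF = 459988.31 + 848.92 + 2071.41 + 79.50 = 462988.14
Import duty = 462988.14 × 25% = 115747.04

CIF value: CHF 462988.14; import duty: CHF 115747.04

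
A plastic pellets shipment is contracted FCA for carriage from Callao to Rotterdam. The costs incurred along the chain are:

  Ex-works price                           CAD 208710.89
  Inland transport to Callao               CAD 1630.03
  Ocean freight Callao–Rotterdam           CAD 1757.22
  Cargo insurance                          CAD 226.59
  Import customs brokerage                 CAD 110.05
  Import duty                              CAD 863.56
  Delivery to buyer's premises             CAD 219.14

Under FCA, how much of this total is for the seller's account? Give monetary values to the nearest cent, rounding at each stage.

FCA: the seller delivers export-cleared goods to the carrier; the buyer bears costs from that point.
Seller's account: goods 208710.89 + inland to port 1630.03 = 210340.92
Buyer's account: freight 1757.22 + insurance 226.59 + brokerage 110.05 + duty 863.56 + delivery 219.14 = 3176.56

Seller's account: CAD 210340.92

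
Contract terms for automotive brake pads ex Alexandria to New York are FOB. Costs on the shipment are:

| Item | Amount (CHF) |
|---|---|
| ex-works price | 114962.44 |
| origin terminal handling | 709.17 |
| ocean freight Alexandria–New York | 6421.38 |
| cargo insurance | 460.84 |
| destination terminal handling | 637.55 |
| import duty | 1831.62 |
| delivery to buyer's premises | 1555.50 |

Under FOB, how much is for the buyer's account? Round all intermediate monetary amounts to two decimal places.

Buyer's account: CHF 10906.89

FOB: the seller bears costs until goods are on board at the origin port; the buyer bears freight, insurance and all costs thereafter.
Seller's account: goods 114962.44 + origin terminal 709.17 = 115671.61
Buyer's account: freight 6421.38 + insurance 460.84 + destination terminal 637.55 + duty 1831.62 + delivery 1555.50 = 10906.89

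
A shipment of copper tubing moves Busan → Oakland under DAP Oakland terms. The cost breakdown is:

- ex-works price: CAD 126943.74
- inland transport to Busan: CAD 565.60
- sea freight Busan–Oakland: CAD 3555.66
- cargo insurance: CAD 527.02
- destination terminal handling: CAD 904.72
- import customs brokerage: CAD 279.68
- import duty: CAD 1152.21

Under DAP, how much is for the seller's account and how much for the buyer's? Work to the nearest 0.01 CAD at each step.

Seller: CAD 132496.74; buyer: CAD 1431.89

DAP: the seller bears all costs to the named destination except import duty and clearance.
Seller's account: goods 126943.74 + inland to port 565.60 + freight 3555.66 + insurance 527.02 + destination terminal 904.72 = 132496.74
Buyer's account: brokerage 279.68 + duty 1152.21 = 1431.89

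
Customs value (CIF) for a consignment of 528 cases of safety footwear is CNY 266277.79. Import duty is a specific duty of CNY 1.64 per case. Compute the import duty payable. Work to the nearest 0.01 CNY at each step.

Import duty: CNY 865.92

Import duty = 528 × 1.64 = 865.92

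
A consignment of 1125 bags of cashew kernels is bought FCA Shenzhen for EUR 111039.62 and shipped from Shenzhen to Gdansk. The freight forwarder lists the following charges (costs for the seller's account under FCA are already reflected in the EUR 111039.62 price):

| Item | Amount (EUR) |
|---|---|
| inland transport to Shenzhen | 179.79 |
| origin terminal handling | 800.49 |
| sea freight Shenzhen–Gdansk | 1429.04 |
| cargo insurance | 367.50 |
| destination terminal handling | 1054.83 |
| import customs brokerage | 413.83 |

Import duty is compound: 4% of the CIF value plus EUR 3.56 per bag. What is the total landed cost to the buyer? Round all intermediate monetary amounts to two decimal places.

FCA: the seller delivers export-cleared goods to the carrier; the buyer bears costs from that point.
Already in the invoice (seller's account under FCA): inland to port — exclude.
CIF value = FCA price + origin terminal + freight + insurance = 111039.62 + 800.49 + 1429.04 + 367.50 = 113636.65
Ad valorem component: 113636.65 × 4% = 4545.47
Specific component: 1125 × 3.56 = 4005.00
Import duty = 4545.47 + 4005.00 = 8550.47
Buyer bears: origin terminal 800.49 + freight 1429.04 + insurance 367.50 + destination terminal 1054.83 + brokerage 413.83 + duty 8550.47 = 12616.16
Landed cost = invoice 111039.62 + 12616.16 = 123655.78

Total landed cost: EUR 123655.78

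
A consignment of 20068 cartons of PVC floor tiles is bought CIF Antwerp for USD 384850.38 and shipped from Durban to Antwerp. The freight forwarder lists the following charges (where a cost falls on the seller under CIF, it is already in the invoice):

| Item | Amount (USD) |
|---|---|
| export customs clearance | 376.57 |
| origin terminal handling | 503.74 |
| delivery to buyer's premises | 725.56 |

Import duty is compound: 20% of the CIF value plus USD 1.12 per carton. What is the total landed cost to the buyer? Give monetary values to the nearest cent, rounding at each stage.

Total landed cost: USD 485022.18

CIF: the seller pays costs through ocean freight and marine insurance to the destination port.
Already in the invoice (seller's account under CIF): export clearance, origin terminal — exclude.
The CIF price already equals the CIF value: 384850.38
Ad valorem component: 384850.38 × 20% = 76970.08
Specific component: 20068 × 1.12 = 22476.16
Import duty = 76970.08 + 22476.16 = 99446.24
Buyer bears: delivery 725.56 + duty 99446.24 = 100171.80
Landed cost = invoice 384850.38 + 100171.80 = 485022.18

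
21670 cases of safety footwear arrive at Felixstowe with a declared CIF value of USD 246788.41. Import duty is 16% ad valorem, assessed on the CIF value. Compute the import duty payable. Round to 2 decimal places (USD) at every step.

Import duty: USD 39486.15

Import duty = 246788.41 × 16% = 39486.15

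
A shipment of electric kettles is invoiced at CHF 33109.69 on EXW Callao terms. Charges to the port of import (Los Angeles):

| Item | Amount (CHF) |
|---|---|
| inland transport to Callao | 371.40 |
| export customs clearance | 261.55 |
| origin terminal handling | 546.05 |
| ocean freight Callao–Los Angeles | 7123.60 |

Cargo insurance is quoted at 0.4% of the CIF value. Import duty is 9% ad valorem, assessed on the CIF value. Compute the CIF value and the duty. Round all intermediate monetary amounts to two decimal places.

Let C be the CIF value. C = EXW price + pre-shipment costs + freight + 0.4% × C
C − 0.4% × C = 33109.69 + 371.40 + 261.55 + 546.05 + 7123.60
0.996 × C = 41412.29
C = 41412.29 / 0.996 = 41578.60
Insurance premium = 0.4% × 41578.60 = 166.31
Import duty = 41578.60 × 9% = 3742.07

CIF value: CHF 41578.60; import duty: CHF 3742.07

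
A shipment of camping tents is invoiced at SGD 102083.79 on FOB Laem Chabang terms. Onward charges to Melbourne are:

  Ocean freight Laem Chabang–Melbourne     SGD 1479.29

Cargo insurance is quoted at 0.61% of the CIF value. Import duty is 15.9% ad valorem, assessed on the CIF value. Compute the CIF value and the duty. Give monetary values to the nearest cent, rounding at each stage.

Let C be the CIF value. C = FOB price + freight + 0.61% × C
C − 0.61% × C = 102083.79 + 1479.29
0.9939 × C = 103563.08
C = 103563.08 / 0.9939 = 104198.69
Insurance premium = 0.61% × 104198.69 = 635.61
Import duty = 104198.69 × 15.9% = 16567.59

CIF value: SGD 104198.69; import duty: SGD 16567.59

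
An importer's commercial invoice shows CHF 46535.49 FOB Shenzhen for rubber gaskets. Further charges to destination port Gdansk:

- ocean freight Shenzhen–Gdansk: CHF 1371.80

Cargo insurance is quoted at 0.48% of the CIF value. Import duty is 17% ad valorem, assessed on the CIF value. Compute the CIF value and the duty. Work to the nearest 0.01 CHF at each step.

CIF value: CHF 48138.35; import duty: CHF 8183.52

Let C be the CIF value. C = FOB price + freight + 0.48% × C
C − 0.48% × C = 46535.49 + 1371.80
0.9952 × C = 47907.29
C = 47907.29 / 0.9952 = 48138.35
Insurance premium = 0.48% × 48138.35 = 231.06
Import duty = 48138.35 × 17% = 8183.52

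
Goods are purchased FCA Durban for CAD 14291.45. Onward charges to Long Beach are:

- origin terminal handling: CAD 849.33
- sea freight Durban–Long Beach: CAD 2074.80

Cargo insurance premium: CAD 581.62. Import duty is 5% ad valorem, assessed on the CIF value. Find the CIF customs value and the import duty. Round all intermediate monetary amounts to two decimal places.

CIF = FCA price + pre-shipment costs + freight + insurance
CIF = 14291.45 + 849.33 + 2074.80 + 581.62 = 17797.20
Import duty = 17797.20 × 5% = 889.86

CIF value: CAD 17797.20; import duty: CAD 889.86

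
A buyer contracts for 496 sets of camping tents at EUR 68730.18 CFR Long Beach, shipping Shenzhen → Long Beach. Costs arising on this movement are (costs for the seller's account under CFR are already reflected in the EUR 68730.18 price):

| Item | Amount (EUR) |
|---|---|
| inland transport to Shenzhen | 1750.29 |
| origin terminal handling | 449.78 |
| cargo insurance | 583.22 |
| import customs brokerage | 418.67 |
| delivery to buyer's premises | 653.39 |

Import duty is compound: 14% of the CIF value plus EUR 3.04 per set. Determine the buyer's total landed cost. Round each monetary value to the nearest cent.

CFR: the seller pays costs through ocean freight to the destination port, but not insurance.
Already in the invoice (seller's account under CFR): inland to port, origin terminal — exclude.
CIF value = CFR price + insurance = 68730.18 + 583.22 = 69313.40
Ad valorem component: 69313.40 × 14% = 9703.88
Specific component: 496 × 3.04 = 1507.84
Import duty = 9703.88 + 1507.84 = 11211.72
Buyer bears: insurance 583.22 + brokerage 418.67 + delivery 653.39 + duty 11211.72 = 12867.00
Landed cost = invoice 68730.18 + 12867.00 = 81597.18

Total landed cost: EUR 81597.18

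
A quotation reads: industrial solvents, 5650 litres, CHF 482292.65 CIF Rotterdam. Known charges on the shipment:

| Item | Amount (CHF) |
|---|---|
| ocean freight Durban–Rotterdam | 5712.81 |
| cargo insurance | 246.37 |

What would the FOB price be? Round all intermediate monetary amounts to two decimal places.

FOB price: CHF 476333.47

From CIF to FOB, the seller no longer bears: freight, insurance.
FOB price = 482292.65 − 5712.81 − 246.37 = 476333.47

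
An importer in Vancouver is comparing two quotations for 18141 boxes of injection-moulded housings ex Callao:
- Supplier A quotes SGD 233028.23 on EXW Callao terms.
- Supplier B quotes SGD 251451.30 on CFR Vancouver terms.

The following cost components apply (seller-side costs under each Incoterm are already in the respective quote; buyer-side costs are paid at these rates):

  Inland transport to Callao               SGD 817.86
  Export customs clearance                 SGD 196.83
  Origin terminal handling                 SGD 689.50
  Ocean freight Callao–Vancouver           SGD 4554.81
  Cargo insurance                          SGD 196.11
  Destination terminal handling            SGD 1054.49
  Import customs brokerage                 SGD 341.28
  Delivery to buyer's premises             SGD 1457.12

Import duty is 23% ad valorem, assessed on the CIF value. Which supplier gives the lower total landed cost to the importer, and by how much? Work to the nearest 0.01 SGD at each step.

Supplier A is cheaper by SGD 14961.80

Supplier A (EXW):
CIF value = EXW price + inland to port + export clearance + origin terminal + freight + insurance = 233028.23 + 817.86 + 196.83 + 689.50 + 4554.81 + 196.11 = 239483.34
Import duty = 239483.34 × 23% = 55081.17
Buyer bears (A): 817.86 + 196.83 + 689.50 + 4554.81 + 196.11 + 1054.49 + 341.28 + 1457.12 = 9308.00
Landed cost (A) = invoice 233028.23 + 9308.00 + duty 55081.17 = 297417.40
Supplier B (CFR):
CIF value = CFR price + insurance = 251451.30 + 196.11 = 251647.41
Import duty = 251647.41 × 23% = 57878.90
Buyer bears (B): 196.11 + 1054.49 + 341.28 + 1457.12 = 3049.00
Landed cost (B) = invoice 251451.30 + 3049.00 + duty 57878.90 = 312379.20
Difference = |297417.40 − 312379.20| = 14961.80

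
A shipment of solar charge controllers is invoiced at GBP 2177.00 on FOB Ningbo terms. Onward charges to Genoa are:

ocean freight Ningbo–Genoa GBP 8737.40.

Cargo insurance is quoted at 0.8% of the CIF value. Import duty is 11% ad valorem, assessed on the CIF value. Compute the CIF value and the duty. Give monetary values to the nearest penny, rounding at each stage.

Let C be the CIF value. C = FOB price + freight + 0.8% × C
C − 0.8% × C = 2177.00 + 8737.40
0.992 × C = 10914.40
C = 10914.40 / 0.992 = 11002.42
Insurance premium = 0.8% × 11002.42 = 88.02
Import duty = 11002.42 × 11% = 1210.27

CIF value: GBP 11002.42; import duty: GBP 1210.27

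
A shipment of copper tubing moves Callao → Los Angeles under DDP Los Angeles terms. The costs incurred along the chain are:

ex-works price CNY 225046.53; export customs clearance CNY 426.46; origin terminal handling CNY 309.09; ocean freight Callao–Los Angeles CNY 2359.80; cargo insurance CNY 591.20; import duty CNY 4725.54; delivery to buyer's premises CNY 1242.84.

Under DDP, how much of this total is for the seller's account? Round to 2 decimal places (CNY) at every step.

DDP: the seller bears all costs including import duty.
Seller's account: goods 225046.53 + export clearance 426.46 + origin terminal 309.09 + freight 2359.80 + insurance 591.20 + duty 4725.54 + delivery 1242.84 = 234701.46
Buyer's account: 0.00

Seller's account: CNY 234701.46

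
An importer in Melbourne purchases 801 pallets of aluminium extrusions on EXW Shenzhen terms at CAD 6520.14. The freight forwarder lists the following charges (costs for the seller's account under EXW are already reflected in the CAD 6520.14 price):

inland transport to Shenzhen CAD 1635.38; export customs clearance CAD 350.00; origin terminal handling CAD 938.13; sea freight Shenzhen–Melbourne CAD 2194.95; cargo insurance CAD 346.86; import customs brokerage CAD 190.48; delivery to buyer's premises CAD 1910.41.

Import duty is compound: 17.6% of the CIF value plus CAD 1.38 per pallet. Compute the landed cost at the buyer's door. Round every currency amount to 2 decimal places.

Total landed cost: CAD 17301.17

EXW: the seller makes goods available at their premises; the buyer bears all onward costs.
CIF value = EXW price + inland to port + export clearance + origin terminal + freight + insurance = 6520.14 + 1635.38 + 350.00 + 938.13 + 2194.95 + 346.86 = 11985.46
Ad valorem component: 11985.46 × 17.6% = 2109.44
Specific component: 801 × 1.38 = 1105.38
Import duty = 2109.44 + 1105.38 = 3214.82
Buyer bears: inland to port 1635.38 + export clearance 350.00 + origin terminal 938.13 + freight 2194.95 + insurance 346.86 + brokerage 190.48 + delivery 1910.41 + duty 3214.82 = 10781.03
Landed cost = invoice 6520.14 + 10781.03 = 17301.17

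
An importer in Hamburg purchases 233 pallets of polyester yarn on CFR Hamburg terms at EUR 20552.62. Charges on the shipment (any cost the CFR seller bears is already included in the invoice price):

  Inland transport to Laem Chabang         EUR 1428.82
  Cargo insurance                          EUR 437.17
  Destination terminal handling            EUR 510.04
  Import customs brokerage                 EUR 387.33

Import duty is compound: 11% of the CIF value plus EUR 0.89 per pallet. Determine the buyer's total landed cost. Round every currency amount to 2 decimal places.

CFR: the seller pays costs through ocean freight to the destination port, but not insurance.
Already in the invoice (seller's account under CFR): inland to port — exclude.
CIF value = CFR price + insurance = 20552.62 + 437.17 = 20989.79
Ad valorem component: 20989.79 × 11% = 2308.88
Specific component: 233 × 0.89 = 207.37
Import duty = 2308.88 + 207.37 = 2516.25
Buyer bears: insurance 437.17 + destination terminal 510.04 + brokerage 387.33 + duty 2516.25 = 3850.79
Landed cost = invoice 20552.62 + 3850.79 = 24403.41

Total landed cost: EUR 24403.41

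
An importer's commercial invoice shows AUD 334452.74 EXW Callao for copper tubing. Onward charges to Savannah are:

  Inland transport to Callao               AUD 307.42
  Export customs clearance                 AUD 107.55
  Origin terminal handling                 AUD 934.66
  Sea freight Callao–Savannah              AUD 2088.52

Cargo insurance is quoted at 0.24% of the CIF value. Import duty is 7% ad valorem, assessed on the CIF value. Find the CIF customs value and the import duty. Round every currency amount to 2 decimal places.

Let C be the CIF value. C = EXW price + pre-shipment costs + freight + 0.24% × C
C − 0.24% × C = 334452.74 + 307.42 + 107.55 + 934.66 + 2088.52
0.9976 × C = 337890.89
C = 337890.89 / 0.9976 = 338703.78
Insurance premium = 0.24% × 338703.78 = 812.89
Import duty = 338703.78 × 7% = 23709.26

CIF value: AUD 338703.78; import duty: AUD 23709.26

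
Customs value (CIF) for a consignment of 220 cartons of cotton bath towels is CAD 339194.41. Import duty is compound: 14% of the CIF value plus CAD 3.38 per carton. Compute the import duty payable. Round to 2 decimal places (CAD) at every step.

Ad valorem component: 339194.41 × 14% = 47487.22
Specific component: 220 × 3.38 = 743.60
Import duty = 47487.22 + 743.60 = 48230.82

Import duty: CAD 48230.82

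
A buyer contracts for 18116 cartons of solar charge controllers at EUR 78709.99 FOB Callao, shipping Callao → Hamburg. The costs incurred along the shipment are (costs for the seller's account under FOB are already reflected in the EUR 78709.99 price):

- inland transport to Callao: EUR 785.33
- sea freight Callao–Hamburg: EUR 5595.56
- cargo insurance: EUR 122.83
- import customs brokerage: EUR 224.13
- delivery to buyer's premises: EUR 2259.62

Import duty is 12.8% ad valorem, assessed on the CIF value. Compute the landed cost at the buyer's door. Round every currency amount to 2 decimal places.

Total landed cost: EUR 97718.96

FOB: the seller bears costs until goods are on board at the origin port; the buyer bears freight, insurance and all costs thereafter.
Already in the invoice (seller's account under FOB): inland to port — exclude.
CIF value = FOB price + freight + insurance = 78709.99 + 5595.56 + 122.83 = 84428.38
Import duty = 84428.38 × 12.8% = 10806.83
Buyer bears: freight 5595.56 + insurance 122.83 + brokerage 224.13 + delivery 2259.62 + duty 10806.83 = 19008.97
Landed cost = invoice 78709.99 + 19008.97 = 97718.96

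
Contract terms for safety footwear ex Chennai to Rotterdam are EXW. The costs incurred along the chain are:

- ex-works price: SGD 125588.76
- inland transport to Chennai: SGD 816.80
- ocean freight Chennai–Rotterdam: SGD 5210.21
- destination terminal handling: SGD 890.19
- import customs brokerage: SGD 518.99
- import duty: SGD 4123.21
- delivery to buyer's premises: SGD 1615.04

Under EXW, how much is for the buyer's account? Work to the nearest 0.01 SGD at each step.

Buyer's account: SGD 13174.44

EXW: the seller makes goods available at their premises; the buyer bears all onward costs.
Seller's account: goods 125588.76 = 125588.76
Buyer's account: inland to port 816.80 + freight 5210.21 + destination terminal 890.19 + brokerage 518.99 + duty 4123.21 + delivery 1615.04 = 13174.44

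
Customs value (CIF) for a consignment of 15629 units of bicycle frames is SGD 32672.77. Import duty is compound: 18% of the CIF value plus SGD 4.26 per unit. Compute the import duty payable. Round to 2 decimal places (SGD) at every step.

Import duty: SGD 72460.64

Ad valorem component: 32672.77 × 18% = 5881.10
Specific component: 15629 × 4.26 = 66579.54
Import duty = 5881.10 + 66579.54 = 72460.64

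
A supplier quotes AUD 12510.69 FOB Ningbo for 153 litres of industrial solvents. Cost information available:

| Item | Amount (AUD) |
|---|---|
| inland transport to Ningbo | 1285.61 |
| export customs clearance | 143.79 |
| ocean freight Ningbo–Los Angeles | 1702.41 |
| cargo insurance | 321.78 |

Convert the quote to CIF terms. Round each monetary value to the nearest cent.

CIF price: AUD 14534.88

Not relevant to the conversion: inland to port, export clearance — on the seller under both FOB and CIF; already in the FOB price and stays in the CIF price.
From FOB to CIF, the seller additionally bears: freight, insurance.
CIF price = 12510.69 + 1702.41 + 321.78 = 14534.88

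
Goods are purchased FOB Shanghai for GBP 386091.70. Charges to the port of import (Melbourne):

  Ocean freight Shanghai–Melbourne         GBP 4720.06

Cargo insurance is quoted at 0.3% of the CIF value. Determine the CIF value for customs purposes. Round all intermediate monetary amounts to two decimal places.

Let C be the CIF value. C = FOB price + freight + 0.3% × C
C − 0.3% × C = 386091.70 + 4720.06
0.997 × C = 390811.76
C = 390811.76 / 0.997 = 391987.72
Insurance premium = 0.3% × 391987.72 = 1175.96

CIF value: GBP 391987.72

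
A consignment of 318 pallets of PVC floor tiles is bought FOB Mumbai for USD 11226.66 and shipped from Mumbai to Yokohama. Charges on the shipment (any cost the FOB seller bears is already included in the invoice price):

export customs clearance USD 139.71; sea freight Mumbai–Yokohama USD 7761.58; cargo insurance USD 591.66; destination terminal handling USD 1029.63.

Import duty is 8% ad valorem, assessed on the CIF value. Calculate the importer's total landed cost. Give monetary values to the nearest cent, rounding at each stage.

Total landed cost: USD 22175.92

FOB: the seller bears costs until goods are on board at the origin port; the buyer bears freight, insurance and all costs thereafter.
Already in the invoice (seller's account under FOB): export clearance — exclude.
CIF value = FOB price + freight + insurance = 11226.66 + 7761.58 + 591.66 = 19579.90
Import duty = 19579.90 × 8% = 1566.39
Buyer bears: freight 7761.58 + insurance 591.66 + destination terminal 1029.63 + duty 1566.39 = 10949.26
Landed cost = invoice 11226.66 + 10949.26 = 22175.92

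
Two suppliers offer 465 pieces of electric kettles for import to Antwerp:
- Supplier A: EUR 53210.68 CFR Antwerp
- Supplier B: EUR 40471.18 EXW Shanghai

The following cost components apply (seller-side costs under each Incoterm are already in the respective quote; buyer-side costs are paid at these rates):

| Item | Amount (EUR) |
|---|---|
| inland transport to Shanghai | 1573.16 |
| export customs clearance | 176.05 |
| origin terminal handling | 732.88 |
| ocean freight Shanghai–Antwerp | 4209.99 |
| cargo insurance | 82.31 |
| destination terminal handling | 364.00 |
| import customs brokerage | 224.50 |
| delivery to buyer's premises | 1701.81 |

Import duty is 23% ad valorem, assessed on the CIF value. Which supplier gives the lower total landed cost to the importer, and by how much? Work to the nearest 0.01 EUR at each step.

Supplier B is cheaper by EUR 7438.33

Supplier A (CFR):
CIF value = CFR price + insurance = 53210.68 + 82.31 = 53292.99
Import duty = 53292.99 × 23% = 12257.39
Buyer bears (A): 82.31 + 364.00 + 224.50 + 1701.81 = 2372.62
Landed cost (A) = invoice 53210.68 + 2372.62 + duty 12257.39 = 67840.69
Supplier B (EXW):
CIF value = EXW price + inland to port + export clearance + origin terminal + freight + insurance = 40471.18 + 1573.16 + 176.05 + 732.88 + 4209.99 + 82.31 = 47245.57
Import duty = 47245.57 × 23% = 10866.48
Buyer bears (B): 1573.16 + 176.05 + 732.88 + 4209.99 + 82.31 + 364.00 + 224.50 + 1701.81 = 9064.70
Landed cost (B) = invoice 40471.18 + 9064.70 + duty 10866.48 = 60402.36
Difference = |67840.69 − 60402.36| = 7438.33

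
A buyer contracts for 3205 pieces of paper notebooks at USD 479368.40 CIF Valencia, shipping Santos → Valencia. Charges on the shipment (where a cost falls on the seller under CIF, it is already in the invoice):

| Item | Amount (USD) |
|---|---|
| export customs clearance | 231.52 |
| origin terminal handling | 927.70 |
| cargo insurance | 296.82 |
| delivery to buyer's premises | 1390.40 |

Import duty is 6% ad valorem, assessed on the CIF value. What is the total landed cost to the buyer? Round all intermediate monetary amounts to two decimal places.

Total landed cost: USD 509520.90

CIF: the seller pays costs through ocean freight and marine insurance to the destination port.
Already in the invoice (seller's account under CIF): export clearance, origin terminal, insurance — exclude.
The CIF price already equals the CIF value: 479368.40
Import duty = 479368.40 × 6% = 28762.10
Buyer bears: delivery 1390.40 + duty 28762.10 = 30152.50
Landed cost = invoice 479368.40 + 30152.50 = 509520.90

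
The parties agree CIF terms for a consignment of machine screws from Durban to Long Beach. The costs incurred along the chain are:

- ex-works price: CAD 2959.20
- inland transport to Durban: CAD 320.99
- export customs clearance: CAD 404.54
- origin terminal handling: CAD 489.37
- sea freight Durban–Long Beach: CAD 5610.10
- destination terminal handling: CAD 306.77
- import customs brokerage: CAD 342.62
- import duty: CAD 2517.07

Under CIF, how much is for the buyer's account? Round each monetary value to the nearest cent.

Buyer's account: CAD 3166.46

CIF: the seller pays costs through ocean freight and marine insurance to the destination port.
Seller's account: goods 2959.20 + inland to port 320.99 + export clearance 404.54 + origin terminal 489.37 + freight 5610.10 = 9784.20
Buyer's account: destination terminal 306.77 + brokerage 342.62 + duty 2517.07 = 3166.46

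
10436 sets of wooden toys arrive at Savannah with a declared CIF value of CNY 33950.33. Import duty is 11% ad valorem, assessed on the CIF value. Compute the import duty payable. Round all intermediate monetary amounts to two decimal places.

Import duty: CNY 3734.54

Import duty = 33950.33 × 11% = 3734.54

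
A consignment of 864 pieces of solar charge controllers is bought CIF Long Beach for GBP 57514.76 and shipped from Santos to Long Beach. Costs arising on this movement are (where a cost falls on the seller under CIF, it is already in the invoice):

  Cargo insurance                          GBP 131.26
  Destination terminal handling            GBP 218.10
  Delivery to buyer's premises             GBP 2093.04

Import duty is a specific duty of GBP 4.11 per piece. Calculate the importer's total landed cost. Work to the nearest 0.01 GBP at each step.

CIF: the seller pays costs through ocean freight and marine insurance to the destination port.
Already in the invoice (seller's account under CIF): insurance — exclude.
The CIF price already equals the CIF value: 57514.76
Import duty = 864 × 4.11 = 3551.04
Buyer bears: destination terminal 218.10 + delivery 2093.04 + duty 3551.04 = 5862.18
Landed cost = invoice 57514.76 + 5862.18 = 63376.94

Total landed cost: GBP 63376.94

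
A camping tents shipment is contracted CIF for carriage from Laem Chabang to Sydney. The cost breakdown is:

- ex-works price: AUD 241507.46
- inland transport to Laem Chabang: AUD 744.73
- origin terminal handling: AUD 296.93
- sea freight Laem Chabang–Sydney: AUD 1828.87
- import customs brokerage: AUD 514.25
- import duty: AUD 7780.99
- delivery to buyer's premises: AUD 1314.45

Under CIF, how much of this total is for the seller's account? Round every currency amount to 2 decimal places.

Seller's account: AUD 244377.99

CIF: the seller pays costs through ocean freight and marine insurance to the destination port.
Seller's account: goods 241507.46 + inland to port 744.73 + origin terminal 296.93 + freight 1828.87 = 244377.99
Buyer's account: brokerage 514.25 + duty 7780.99 + delivery 1314.45 = 9609.69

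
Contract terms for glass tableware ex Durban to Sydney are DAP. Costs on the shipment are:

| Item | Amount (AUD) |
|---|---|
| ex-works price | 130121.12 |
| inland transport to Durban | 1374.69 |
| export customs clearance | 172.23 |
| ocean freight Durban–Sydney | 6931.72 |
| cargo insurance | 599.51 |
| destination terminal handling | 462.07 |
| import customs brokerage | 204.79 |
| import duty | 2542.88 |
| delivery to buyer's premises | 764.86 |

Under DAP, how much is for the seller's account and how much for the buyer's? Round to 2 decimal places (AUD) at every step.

Seller: AUD 140426.20; buyer: AUD 2747.67

DAP: the seller bears all costs to the named destination except import duty and clearance.
Seller's account: goods 130121.12 + inland to port 1374.69 + export clearance 172.23 + freight 6931.72 + insurance 599.51 + destination terminal 462.07 + delivery 764.86 = 140426.20
Buyer's account: brokerage 204.79 + duty 2542.88 = 2747.67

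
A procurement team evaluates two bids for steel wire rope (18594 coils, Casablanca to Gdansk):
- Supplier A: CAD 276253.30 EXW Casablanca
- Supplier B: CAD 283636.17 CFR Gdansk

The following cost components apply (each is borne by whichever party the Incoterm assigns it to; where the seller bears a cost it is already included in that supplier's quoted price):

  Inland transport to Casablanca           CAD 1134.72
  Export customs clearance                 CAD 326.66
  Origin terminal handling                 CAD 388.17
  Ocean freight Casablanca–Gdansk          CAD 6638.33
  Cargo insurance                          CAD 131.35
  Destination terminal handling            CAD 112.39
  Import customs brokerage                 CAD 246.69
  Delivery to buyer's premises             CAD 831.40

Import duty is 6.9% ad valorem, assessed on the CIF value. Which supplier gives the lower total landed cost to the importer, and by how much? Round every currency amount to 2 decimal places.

Supplier A (EXW):
CIF value = EXW price + inland to port + export clearance + origin terminal + freight + insurance = 276253.30 + 1134.72 + 326.66 + 388.17 + 6638.33 + 131.35 = 284872.53
Import duty = 284872.53 × 6.9% = 19656.20
Buyer bears (A): 1134.72 + 326.66 + 388.17 + 6638.33 + 131.35 + 112.39 + 246.69 + 831.40 = 9809.71
Landed cost (A) = invoice 276253.30 + 9809.71 + duty 19656.20 = 305719.21
Supplier B (CFR):
CIF value = CFR price + insurance = 283636.17 + 131.35 = 283767.52
Import duty = 283767.52 × 6.9% = 19579.96
Buyer bears (B): 131.35 + 112.39 + 246.69 + 831.40 = 1321.83
Landed cost (B) = invoice 283636.17 + 1321.83 + duty 19579.96 = 304537.96
Difference = |305719.21 − 304537.96| = 1181.25

Supplier B is cheaper by CAD 1181.25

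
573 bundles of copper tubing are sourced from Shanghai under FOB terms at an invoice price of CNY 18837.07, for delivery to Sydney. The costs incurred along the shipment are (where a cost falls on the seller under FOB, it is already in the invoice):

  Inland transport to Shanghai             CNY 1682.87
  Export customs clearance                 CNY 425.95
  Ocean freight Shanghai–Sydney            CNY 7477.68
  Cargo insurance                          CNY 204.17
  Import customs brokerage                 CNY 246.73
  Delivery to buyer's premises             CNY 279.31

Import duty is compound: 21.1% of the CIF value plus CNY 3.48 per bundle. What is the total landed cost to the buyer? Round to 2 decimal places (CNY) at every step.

Total landed cost: CNY 34634.49

FOB: the seller bears costs until goods are on board at the origin port; the buyer bears freight, insurance and all costs thereafter.
Already in the invoice (seller's account under FOB): inland to port, export clearance — exclude.
CIF value = FOB price + freight + insurance = 18837.07 + 7477.68 + 204.17 = 26518.92
Ad valorem component: 26518.92 × 21.1% = 5595.49
Specific component: 573 × 3.48 = 1994.04
Import duty = 5595.49 + 1994.04 = 7589.53
Buyer bears: freight 7477.68 + insurance 204.17 + brokerage 246.73 + delivery 279.31 + duty 7589.53 = 15797.42
Landed cost = invoice 18837.07 + 15797.42 = 34634.49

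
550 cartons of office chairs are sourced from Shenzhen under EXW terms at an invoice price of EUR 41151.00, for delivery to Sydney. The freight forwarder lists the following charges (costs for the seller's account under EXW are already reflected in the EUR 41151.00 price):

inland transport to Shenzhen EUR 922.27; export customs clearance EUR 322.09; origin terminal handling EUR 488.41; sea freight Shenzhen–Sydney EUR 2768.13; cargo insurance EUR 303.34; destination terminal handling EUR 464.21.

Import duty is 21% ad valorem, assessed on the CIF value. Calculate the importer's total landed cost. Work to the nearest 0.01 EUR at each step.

EXW: the seller makes goods available at their premises; the buyer bears all onward costs.
CIF value = EXW price + inland to port + export clearance + origin terminal + freight + insurance = 41151.00 + 922.27 + 322.09 + 488.41 + 2768.13 + 303.34 = 45955.24
Import duty = 45955.24 × 21% = 9650.60
Buyer bears: inland to port 922.27 + export clearance 322.09 + origin terminal 488.41 + freight 2768.13 + insurance 303.34 + destination terminal 464.21 + duty 9650.60 = 14919.05
Landed cost = invoice 41151.00 + 14919.05 = 56070.05

Total landed cost: EUR 56070.05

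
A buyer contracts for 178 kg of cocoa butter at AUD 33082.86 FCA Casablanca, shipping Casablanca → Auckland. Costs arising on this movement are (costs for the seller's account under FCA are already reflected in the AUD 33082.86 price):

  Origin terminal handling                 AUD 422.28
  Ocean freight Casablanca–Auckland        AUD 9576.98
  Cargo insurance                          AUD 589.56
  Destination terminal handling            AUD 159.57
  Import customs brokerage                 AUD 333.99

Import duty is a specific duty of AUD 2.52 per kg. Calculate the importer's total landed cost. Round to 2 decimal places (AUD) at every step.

Total landed cost: AUD 44613.80

FCA: the seller delivers export-cleared goods to the carrier; the buyer bears costs from that point.
CIF value = FCA price + origin terminal + freight + insurance = 33082.86 + 422.28 + 9576.98 + 589.56 = 43671.68
Import duty = 178 × 2.52 = 448.56
Buyer bears: origin terminal 422.28 + freight 9576.98 + insurance 589.56 + destination terminal 159.57 + brokerage 333.99 + duty 448.56 = 11530.94
Landed cost = invoice 33082.86 + 11530.94 = 44613.80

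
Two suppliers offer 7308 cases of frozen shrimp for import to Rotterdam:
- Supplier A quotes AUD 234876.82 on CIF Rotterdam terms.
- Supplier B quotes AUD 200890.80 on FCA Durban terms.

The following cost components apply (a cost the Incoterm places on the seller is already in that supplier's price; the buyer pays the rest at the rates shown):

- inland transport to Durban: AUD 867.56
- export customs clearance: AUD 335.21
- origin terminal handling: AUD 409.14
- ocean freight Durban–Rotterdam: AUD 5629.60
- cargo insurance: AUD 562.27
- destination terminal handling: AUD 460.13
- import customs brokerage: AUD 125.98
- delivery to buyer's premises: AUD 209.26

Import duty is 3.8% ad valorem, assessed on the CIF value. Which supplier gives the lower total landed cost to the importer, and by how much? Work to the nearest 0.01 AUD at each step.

Supplier A (CIF):
The CIF price already equals the CIF value: 234876.82
Import duty = 234876.82 × 3.8% = 8925.32
Buyer bears (A): 460.13 + 125.98 + 209.26 = 795.37
Landed cost (A) = invoice 234876.82 + 795.37 + duty 8925.32 = 244597.51
Supplier B (FCA):
CIF value = FCA price + origin terminal + freight + insurance = 200890.80 + 409.14 + 5629.60 + 562.27 = 207491.81
Import duty = 207491.81 × 3.8% = 7884.69
Buyer bears (B): 409.14 + 5629.60 + 562.27 + 460.13 + 125.98 + 209.26 = 7396.38
Landed cost (B) = invoice 200890.80 + 7396.38 + duty 7884.69 = 216171.87
Difference = |244597.51 − 216171.87| = 28425.64

Supplier B is cheaper by AUD 28425.64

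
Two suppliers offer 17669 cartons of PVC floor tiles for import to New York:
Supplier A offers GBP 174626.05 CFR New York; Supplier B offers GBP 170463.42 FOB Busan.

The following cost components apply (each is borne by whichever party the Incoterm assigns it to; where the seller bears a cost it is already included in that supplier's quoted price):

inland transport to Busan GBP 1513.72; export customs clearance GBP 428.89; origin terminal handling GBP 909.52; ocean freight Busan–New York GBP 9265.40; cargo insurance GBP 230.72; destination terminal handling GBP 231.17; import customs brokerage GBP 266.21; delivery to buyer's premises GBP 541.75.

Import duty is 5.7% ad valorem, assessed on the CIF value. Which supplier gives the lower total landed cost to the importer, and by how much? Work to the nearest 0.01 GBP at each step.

Supplier A is cheaper by GBP 5393.62

Supplier A (CFR):
CIF value = CFR price + insurance = 174626.05 + 230.72 = 174856.77
Import duty = 174856.77 × 5.7% = 9966.84
Buyer bears (A): 230.72 + 231.17 + 266.21 + 541.75 = 1269.85
Landed cost (A) = invoice 174626.05 + 1269.85 + duty 9966.84 = 185862.74
Supplier B (FOB):
CIF value = FOB price + freight + insurance = 170463.42 + 9265.40 + 230.72 = 179959.54
Import duty = 179959.54 × 5.7% = 10257.69
Buyer bears (B): 9265.40 + 230.72 + 231.17 + 266.21 + 541.75 = 10535.25
Landed cost (B) = invoice 170463.42 + 10535.25 + duty 10257.69 = 191256.36
Difference = |185862.74 − 191256.36| = 5393.62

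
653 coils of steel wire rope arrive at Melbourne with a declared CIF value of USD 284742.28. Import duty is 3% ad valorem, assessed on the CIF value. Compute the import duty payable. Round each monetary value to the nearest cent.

Import duty: USD 8542.27

Import duty = 284742.28 × 3% = 8542.27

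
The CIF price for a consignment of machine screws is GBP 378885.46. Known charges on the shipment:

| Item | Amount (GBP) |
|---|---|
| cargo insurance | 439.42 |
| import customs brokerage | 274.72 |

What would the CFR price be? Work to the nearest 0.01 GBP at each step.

CFR price: GBP 378446.04

Not relevant to the conversion: brokerage — on the buyer under both terms; not part of either seller's price.
From CIF to CFR, the seller no longer bears: insurance.
CFR price = 378885.46 − 439.42 = 378446.04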